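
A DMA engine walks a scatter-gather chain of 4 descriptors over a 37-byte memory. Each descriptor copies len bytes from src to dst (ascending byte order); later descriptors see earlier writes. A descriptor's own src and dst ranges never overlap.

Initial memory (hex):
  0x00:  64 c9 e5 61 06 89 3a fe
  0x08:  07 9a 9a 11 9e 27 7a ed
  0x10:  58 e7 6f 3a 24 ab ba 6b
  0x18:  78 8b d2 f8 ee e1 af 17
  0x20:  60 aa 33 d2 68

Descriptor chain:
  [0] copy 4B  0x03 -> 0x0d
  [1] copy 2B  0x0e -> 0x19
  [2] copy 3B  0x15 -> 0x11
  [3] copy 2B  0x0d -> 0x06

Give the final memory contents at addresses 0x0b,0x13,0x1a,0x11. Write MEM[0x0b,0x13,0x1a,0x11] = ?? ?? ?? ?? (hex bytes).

  after D0: wrote 4B at 0x0d = 6106893a
  after D1: wrote 2B at 0x19 = 0689
  after D2: wrote 3B at 0x11 = abba6b
  after D3: wrote 2B at 0x06 = 6106
query mem[0x0b]=0x11, mem[0x13]=0x6b, mem[0x1a]=0x89, mem[0x11]=0xab

MEM[0x0b,0x13,0x1a,0x11] = 11 6b 89 ab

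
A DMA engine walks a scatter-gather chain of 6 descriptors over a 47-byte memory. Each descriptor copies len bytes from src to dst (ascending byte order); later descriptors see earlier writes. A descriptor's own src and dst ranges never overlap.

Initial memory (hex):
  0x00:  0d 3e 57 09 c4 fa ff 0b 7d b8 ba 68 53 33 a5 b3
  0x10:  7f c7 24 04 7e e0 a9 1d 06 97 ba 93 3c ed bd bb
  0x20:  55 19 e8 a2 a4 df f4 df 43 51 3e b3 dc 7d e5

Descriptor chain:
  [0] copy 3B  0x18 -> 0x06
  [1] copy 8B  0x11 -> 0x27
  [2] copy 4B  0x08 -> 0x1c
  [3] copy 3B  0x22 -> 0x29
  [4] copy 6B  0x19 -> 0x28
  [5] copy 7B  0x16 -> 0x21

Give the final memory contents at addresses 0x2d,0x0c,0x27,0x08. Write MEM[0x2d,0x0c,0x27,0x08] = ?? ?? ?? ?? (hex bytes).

MEM[0x2d,0x0c,0x27,0x08] = ba 53 ba ba

#0 dst[0x06+3] := {0x06,0x97,0xba}
#1 dst[0x27+8] := {0xc7,0x24,0x04,0x7e,0xe0,0xa9,0x1d,0x06}
#2 dst[0x1c+4] := {0xba,0xb8,0xba,0x68}
#3 dst[0x29+3] := {0xe8,0xa2,0xa4}
#4 dst[0x28+6] := {0x97,0xba,0x93,0xba,0xb8,0xba}
#5 dst[0x21+7] := {0xa9,0x1d,0x06,0x97,0xba,0x93,0xba}
query mem[0x2d]=0xba, mem[0x0c]=0x53, mem[0x27]=0xba, mem[0x08]=0xba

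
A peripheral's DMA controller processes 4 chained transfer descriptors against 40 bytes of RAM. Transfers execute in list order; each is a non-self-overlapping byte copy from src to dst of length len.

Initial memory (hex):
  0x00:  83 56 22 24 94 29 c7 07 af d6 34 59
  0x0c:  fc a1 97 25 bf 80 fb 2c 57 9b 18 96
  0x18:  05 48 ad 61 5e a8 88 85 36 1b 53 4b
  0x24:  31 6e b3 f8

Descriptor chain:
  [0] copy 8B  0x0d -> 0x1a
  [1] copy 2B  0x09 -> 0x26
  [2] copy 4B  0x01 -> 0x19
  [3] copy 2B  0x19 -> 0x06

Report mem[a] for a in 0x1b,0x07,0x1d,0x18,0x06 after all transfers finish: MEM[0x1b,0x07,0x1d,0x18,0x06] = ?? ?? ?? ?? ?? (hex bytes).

[0] 0x0d->0x1a len=8 : a1 97 25 bf 80 fb 2c 57
[1] 0x09->0x26 len=2 : d6 34
[2] 0x01->0x19 len=4 : 56 22 24 94
[3] 0x19->0x06 len=2 : 56 22
query mem[0x1b]=0x24, mem[0x07]=0x22, mem[0x1d]=0xbf, mem[0x18]=0x05, mem[0x06]=0x56

MEM[0x1b,0x07,0x1d,0x18,0x06] = 24 22 bf 05 56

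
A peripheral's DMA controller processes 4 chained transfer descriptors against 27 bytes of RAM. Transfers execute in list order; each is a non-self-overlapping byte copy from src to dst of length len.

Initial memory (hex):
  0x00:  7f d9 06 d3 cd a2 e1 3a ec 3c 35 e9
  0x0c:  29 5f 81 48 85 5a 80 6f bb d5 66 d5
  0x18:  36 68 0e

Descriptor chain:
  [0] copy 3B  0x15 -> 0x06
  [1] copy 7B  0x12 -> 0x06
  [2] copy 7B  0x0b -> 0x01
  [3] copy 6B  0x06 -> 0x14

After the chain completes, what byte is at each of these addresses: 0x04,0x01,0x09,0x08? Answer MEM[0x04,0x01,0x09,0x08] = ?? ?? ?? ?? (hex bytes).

[0] 0x15->0x06 len=3 : d5 66 d5
[1] 0x12->0x06 len=7 : 80 6f bb d5 66 d5 36
[2] 0x0b->0x01 len=7 : d5 36 5f 81 48 85 5a
[3] 0x06->0x14 len=6 : 85 5a bb d5 66 d5
query mem[0x04]=0x81, mem[0x01]=0xd5, mem[0x09]=0xd5, mem[0x08]=0xbb

MEM[0x04,0x01,0x09,0x08] = 81 d5 d5 bb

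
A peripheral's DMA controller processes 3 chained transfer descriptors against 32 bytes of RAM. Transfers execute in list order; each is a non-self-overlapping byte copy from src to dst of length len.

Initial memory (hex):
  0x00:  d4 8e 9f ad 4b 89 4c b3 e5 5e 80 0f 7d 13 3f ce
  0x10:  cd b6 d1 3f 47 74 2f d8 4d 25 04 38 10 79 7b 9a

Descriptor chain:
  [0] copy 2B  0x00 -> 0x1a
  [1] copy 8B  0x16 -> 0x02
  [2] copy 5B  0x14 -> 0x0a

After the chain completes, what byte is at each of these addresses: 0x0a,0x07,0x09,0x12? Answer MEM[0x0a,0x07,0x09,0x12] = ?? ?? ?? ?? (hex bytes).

MEM[0x0a,0x07,0x09,0x12] = 47 8e 79 d1

[0] 0x00->0x1a len=2 : d4 8e
[1] 0x16->0x02 len=8 : 2f d8 4d 25 d4 8e 10 79
[2] 0x14->0x0a len=5 : 47 74 2f d8 4d
query mem[0x0a]=0x47, mem[0x07]=0x8e, mem[0x09]=0x79, mem[0x12]=0xd1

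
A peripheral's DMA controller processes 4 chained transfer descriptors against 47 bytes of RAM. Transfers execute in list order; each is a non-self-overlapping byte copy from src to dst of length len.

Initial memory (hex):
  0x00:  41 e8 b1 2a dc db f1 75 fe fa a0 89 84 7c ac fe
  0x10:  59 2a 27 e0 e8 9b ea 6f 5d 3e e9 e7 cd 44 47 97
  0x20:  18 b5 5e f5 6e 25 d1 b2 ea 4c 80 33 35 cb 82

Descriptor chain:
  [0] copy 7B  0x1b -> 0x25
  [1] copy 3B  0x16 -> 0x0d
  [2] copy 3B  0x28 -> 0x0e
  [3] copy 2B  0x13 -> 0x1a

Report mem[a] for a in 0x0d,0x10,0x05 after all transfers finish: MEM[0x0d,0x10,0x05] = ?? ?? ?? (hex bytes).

MEM[0x0d,0x10,0x05] = ea 18 db

  after D0: wrote 7B at 0x25 = e7cd44479718b5
  after D1: wrote 3B at 0x0d = ea6f5d
  after D2: wrote 3B at 0x0e = 479718
  after D3: wrote 2B at 0x1a = e0e8
query mem[0x0d]=0xea, mem[0x10]=0x18, mem[0x05]=0xdb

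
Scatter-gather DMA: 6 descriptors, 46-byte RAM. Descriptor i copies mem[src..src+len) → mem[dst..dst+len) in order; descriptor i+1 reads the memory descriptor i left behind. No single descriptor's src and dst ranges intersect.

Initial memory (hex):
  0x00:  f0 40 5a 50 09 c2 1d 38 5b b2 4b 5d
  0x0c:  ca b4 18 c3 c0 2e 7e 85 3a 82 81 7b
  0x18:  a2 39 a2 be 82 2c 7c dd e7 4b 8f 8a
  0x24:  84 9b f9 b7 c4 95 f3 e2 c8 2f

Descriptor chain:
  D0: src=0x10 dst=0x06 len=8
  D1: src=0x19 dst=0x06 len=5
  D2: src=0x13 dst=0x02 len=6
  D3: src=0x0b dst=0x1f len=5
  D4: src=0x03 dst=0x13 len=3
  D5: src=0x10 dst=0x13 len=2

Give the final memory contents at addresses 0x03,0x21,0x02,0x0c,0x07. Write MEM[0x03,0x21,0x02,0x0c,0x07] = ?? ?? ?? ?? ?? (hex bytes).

#0 dst[0x06+8] := {0xc0,0x2e,0x7e,0x85,0x3a,0x82,0x81,0x7b}
#1 dst[0x06+5] := {0x39,0xa2,0xbe,0x82,0x2c}
#2 dst[0x02+6] := {0x85,0x3a,0x82,0x81,0x7b,0xa2}
#3 dst[0x1f+5] := {0x82,0x81,0x7b,0x18,0xc3}
#4 dst[0x13+3] := {0x3a,0x82,0x81}
#5 dst[0x13+2] := {0xc0,0x2e}
query mem[0x03]=0x3a, mem[0x21]=0x7b, mem[0x02]=0x85, mem[0x0c]=0x81, mem[0x07]=0xa2

MEM[0x03,0x21,0x02,0x0c,0x07] = 3a 7b 85 81 a2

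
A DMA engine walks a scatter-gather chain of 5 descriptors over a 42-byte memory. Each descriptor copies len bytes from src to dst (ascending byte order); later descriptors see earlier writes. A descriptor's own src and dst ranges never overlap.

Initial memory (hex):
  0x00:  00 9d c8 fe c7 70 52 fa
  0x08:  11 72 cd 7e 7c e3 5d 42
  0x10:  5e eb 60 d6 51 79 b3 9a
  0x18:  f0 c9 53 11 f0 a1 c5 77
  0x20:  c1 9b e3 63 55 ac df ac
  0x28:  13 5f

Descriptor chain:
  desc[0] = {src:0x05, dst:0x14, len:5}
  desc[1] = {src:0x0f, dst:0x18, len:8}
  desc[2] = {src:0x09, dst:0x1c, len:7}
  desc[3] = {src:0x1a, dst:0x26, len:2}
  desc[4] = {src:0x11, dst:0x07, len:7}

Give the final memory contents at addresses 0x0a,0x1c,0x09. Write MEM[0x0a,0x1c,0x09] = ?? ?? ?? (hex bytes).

  after D0: wrote 5B at 0x14 = 7052fa1172
  after D1: wrote 8B at 0x18 = 425eeb60d67052fa
  after D2: wrote 7B at 0x1c = 72cd7e7ce35d42
  after D3: wrote 2B at 0x26 = eb60
  after D4: wrote 7B at 0x07 = eb60d67052fa11
query mem[0x0a]=0x70, mem[0x1c]=0x72, mem[0x09]=0xd6

MEM[0x0a,0x1c,0x09] = 70 72 d6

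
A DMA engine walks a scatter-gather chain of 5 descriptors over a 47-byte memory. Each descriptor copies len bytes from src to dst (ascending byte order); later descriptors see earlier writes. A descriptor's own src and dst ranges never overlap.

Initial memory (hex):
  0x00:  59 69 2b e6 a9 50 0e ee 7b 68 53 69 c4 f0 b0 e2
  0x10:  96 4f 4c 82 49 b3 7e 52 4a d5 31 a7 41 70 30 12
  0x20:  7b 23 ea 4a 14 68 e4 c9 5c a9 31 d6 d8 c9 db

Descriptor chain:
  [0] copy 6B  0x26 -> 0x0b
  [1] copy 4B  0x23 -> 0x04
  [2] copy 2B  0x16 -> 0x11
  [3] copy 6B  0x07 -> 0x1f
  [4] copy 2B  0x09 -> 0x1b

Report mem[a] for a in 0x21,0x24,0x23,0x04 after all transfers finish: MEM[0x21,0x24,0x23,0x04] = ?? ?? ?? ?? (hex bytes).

D0: mem[0x0b..0x10] <- [e4 c9 5c a9 31 d6]
D1: mem[0x04..0x07] <- [4a 14 68 e4]
D2: mem[0x11..0x12] <- [7e 52]
D3: mem[0x1f..0x24] <- [e4 7b 68 53 e4 c9]
D4: mem[0x1b..0x1c] <- [68 53]
query mem[0x21]=0x68, mem[0x24]=0xc9, mem[0x23]=0xe4, mem[0x04]=0x4a

MEM[0x21,0x24,0x23,0x04] = 68 c9 e4 4a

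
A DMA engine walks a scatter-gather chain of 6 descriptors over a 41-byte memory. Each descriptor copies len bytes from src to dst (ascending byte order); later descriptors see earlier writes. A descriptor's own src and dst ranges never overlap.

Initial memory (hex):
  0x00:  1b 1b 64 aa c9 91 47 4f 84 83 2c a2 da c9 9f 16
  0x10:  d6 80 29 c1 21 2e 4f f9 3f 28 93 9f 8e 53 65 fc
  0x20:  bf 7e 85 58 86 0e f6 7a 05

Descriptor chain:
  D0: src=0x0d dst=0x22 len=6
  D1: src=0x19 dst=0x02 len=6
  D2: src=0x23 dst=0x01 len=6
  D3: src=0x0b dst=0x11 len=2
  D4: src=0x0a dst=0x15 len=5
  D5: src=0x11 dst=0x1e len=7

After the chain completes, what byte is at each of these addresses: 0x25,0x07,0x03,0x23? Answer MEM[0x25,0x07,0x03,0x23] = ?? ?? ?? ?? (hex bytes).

MEM[0x25,0x07,0x03,0x23] = d6 65 d6 a2

#0 dst[0x22+6] := {0xc9,0x9f,0x16,0xd6,0x80,0x29}
#1 dst[0x02+6] := {0x28,0x93,0x9f,0x8e,0x53,0x65}
#2 dst[0x01+6] := {0x9f,0x16,0xd6,0x80,0x29,0x05}
#3 dst[0x11+2] := {0xa2,0xda}
#4 dst[0x15+5] := {0x2c,0xa2,0xda,0xc9,0x9f}
#5 dst[0x1e+7] := {0xa2,0xda,0xc1,0x21,0x2c,0xa2,0xda}
query mem[0x25]=0xd6, mem[0x07]=0x65, mem[0x03]=0xd6, mem[0x23]=0xa2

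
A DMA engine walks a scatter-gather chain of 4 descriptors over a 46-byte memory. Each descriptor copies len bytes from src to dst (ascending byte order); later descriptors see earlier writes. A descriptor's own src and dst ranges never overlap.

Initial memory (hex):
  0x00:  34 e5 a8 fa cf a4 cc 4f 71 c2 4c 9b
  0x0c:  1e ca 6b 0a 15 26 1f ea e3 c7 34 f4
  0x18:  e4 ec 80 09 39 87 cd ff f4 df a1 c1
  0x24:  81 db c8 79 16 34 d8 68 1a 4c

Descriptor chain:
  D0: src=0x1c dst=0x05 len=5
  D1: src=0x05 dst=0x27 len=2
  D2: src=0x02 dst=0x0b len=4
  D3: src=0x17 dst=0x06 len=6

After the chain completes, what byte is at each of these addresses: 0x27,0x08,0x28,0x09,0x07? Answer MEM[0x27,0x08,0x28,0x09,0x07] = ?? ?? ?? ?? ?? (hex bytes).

#0 dst[0x05+5] := {0x39,0x87,0xcd,0xff,0xf4}
#1 dst[0x27+2] := {0x39,0x87}
#2 dst[0x0b+4] := {0xa8,0xfa,0xcf,0x39}
#3 dst[0x06+6] := {0xf4,0xe4,0xec,0x80,0x09,0x39}
query mem[0x27]=0x39, mem[0x08]=0xec, mem[0x28]=0x87, mem[0x09]=0x80, mem[0x07]=0xe4

MEM[0x27,0x08,0x28,0x09,0x07] = 39 ec 87 80 e4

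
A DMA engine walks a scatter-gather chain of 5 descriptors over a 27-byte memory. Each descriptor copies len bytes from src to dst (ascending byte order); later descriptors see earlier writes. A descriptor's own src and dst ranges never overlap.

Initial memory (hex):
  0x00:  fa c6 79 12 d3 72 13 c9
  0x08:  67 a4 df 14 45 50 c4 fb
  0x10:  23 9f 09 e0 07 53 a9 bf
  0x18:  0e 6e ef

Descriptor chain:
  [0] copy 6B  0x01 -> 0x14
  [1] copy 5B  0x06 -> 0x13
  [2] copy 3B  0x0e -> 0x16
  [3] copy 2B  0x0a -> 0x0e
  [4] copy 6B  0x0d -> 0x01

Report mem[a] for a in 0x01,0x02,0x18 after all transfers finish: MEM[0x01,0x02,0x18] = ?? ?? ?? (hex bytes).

MEM[0x01,0x02,0x18] = 50 df 23

#0 dst[0x14+6] := {0xc6,0x79,0x12,0xd3,0x72,0x13}
#1 dst[0x13+5] := {0x13,0xc9,0x67,0xa4,0xdf}
#2 dst[0x16+3] := {0xc4,0xfb,0x23}
#3 dst[0x0e+2] := {0xdf,0x14}
#4 dst[0x01+6] := {0x50,0xdf,0x14,0x23,0x9f,0x09}
query mem[0x01]=0x50, mem[0x02]=0xdf, mem[0x18]=0x23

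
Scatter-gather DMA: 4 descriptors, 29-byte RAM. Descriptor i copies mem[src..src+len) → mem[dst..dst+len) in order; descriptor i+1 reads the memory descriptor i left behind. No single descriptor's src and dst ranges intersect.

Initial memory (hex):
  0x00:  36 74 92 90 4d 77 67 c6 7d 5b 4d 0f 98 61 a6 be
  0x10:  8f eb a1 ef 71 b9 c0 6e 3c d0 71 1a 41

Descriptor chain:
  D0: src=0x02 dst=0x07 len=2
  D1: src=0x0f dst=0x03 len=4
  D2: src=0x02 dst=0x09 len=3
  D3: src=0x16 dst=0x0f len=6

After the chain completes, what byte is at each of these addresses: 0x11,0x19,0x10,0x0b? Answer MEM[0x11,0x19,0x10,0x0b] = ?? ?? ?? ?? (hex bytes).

MEM[0x11,0x19,0x10,0x0b] = 3c d0 6e 8f

#0 dst[0x07+2] := {0x92,0x90}
#1 dst[0x03+4] := {0xbe,0x8f,0xeb,0xa1}
#2 dst[0x09+3] := {0x92,0xbe,0x8f}
#3 dst[0x0f+6] := {0xc0,0x6e,0x3c,0xd0,0x71,0x1a}
query mem[0x11]=0x3c, mem[0x19]=0xd0, mem[0x10]=0x6e, mem[0x0b]=0x8f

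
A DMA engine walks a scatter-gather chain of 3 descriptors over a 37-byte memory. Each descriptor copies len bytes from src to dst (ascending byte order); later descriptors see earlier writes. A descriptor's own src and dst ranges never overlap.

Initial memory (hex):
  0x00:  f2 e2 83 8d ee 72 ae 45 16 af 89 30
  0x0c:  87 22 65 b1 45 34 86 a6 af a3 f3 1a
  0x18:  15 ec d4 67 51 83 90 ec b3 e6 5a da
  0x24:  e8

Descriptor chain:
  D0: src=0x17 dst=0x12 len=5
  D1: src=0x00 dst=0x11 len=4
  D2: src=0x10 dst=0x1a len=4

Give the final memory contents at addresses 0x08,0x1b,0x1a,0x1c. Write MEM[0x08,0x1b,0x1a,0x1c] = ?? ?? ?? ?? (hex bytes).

MEM[0x08,0x1b,0x1a,0x1c] = 16 f2 45 e2

[0] 0x17->0x12 len=5 : 1a 15 ec d4 67
[1] 0x00->0x11 len=4 : f2 e2 83 8d
[2] 0x10->0x1a len=4 : 45 f2 e2 83
query mem[0x08]=0x16, mem[0x1b]=0xf2, mem[0x1a]=0x45, mem[0x1c]=0xe2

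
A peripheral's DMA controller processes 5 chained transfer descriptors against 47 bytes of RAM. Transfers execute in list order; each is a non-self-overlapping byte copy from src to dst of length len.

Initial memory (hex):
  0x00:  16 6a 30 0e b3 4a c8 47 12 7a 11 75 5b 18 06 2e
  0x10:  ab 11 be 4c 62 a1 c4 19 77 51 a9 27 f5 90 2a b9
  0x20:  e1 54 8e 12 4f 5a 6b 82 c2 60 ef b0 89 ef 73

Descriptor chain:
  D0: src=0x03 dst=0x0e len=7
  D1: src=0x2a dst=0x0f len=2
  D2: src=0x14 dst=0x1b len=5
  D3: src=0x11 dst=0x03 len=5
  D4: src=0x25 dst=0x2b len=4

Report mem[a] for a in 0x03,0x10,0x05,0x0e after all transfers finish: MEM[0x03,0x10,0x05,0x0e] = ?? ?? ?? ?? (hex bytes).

D0: mem[0x0e..0x14] <- [0e b3 4a c8 47 12 7a]
D1: mem[0x0f..0x10] <- [ef b0]
D2: mem[0x1b..0x1f] <- [7a a1 c4 19 77]
D3: mem[0x03..0x07] <- [c8 47 12 7a a1]
D4: mem[0x2b..0x2e] <- [5a 6b 82 c2]
query mem[0x03]=0xc8, mem[0x10]=0xb0, mem[0x05]=0x12, mem[0x0e]=0x0e

MEM[0x03,0x10,0x05,0x0e] = c8 b0 12 0e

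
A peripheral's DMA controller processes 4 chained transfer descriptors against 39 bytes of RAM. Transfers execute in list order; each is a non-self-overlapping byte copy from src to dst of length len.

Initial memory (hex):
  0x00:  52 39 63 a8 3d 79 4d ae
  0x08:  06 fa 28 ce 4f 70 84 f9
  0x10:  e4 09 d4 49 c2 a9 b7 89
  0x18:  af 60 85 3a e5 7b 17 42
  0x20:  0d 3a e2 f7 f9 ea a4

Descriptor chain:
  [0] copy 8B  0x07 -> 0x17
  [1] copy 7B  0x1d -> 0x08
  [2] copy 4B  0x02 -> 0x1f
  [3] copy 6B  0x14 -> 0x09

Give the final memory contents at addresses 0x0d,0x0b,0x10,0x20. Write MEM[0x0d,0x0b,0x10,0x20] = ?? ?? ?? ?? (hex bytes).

[0] 0x07->0x17 len=8 : ae 06 fa 28 ce 4f 70 84
[1] 0x1d->0x08 len=7 : 70 84 42 0d 3a e2 f7
[2] 0x02->0x1f len=4 : 63 a8 3d 79
[3] 0x14->0x09 len=6 : c2 a9 b7 ae 06 fa
query mem[0x0d]=0x06, mem[0x0b]=0xb7, mem[0x10]=0xe4, mem[0x20]=0xa8

MEM[0x0d,0x0b,0x10,0x20] = 06 b7 e4 a8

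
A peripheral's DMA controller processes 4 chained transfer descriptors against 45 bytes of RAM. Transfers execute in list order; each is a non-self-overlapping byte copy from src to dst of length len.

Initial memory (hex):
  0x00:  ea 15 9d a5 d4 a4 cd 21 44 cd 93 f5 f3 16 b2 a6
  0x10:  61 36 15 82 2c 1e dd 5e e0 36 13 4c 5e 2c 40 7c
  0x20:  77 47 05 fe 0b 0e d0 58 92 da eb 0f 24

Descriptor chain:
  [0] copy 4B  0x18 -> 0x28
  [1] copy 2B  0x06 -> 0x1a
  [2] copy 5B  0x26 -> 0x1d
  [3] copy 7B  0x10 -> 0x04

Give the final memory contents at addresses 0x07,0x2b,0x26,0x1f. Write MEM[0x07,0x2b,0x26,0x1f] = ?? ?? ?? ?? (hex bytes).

D0: mem[0x28..0x2b] <- [e0 36 13 4c]
D1: mem[0x1a..0x1b] <- [cd 21]
D2: mem[0x1d..0x21] <- [d0 58 e0 36 13]
D3: mem[0x04..0x0a] <- [61 36 15 82 2c 1e dd]
query mem[0x07]=0x82, mem[0x2b]=0x4c, mem[0x26]=0xd0, mem[0x1f]=0xe0

MEM[0x07,0x2b,0x26,0x1f] = 82 4c d0 e0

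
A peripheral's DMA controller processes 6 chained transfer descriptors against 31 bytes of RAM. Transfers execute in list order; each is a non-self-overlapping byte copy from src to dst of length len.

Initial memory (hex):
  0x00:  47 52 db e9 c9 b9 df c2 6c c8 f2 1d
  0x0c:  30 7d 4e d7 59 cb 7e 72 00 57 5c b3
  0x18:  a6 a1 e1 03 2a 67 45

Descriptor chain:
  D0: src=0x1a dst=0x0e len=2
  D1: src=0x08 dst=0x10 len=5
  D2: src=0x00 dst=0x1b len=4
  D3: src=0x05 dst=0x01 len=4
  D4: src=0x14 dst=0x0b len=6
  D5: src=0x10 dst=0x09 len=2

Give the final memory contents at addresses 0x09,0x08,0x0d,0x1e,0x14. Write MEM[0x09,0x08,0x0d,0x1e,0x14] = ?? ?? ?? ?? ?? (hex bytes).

#0 dst[0x0e+2] := {0xe1,0x03}
#1 dst[0x10+5] := {0x6c,0xc8,0xf2,0x1d,0x30}
#2 dst[0x1b+4] := {0x47,0x52,0xdb,0xe9}
#3 dst[0x01+4] := {0xb9,0xdf,0xc2,0x6c}
#4 dst[0x0b+6] := {0x30,0x57,0x5c,0xb3,0xa6,0xa1}
#5 dst[0x09+2] := {0xa1,0xc8}
query mem[0x09]=0xa1, mem[0x08]=0x6c, mem[0x0d]=0x5c, mem[0x1e]=0xe9, mem[0x14]=0x30

MEM[0x09,0x08,0x0d,0x1e,0x14] = a1 6c 5c e9 30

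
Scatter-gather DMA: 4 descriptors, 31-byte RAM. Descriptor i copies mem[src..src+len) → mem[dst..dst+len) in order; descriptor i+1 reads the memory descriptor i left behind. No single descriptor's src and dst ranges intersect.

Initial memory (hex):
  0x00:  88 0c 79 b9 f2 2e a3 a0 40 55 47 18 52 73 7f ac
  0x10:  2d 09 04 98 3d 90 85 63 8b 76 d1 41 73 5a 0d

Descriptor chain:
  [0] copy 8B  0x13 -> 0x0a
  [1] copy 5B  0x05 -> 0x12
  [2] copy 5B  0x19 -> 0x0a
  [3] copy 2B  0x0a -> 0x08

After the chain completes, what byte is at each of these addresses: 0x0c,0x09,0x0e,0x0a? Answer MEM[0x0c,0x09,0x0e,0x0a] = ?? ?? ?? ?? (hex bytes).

MEM[0x0c,0x09,0x0e,0x0a] = 41 d1 5a 76

[0] 0x13->0x0a len=8 : 98 3d 90 85 63 8b 76 d1
[1] 0x05->0x12 len=5 : 2e a3 a0 40 55
[2] 0x19->0x0a len=5 : 76 d1 41 73 5a
[3] 0x0a->0x08 len=2 : 76 d1
query mem[0x0c]=0x41, mem[0x09]=0xd1, mem[0x0e]=0x5a, mem[0x0a]=0x76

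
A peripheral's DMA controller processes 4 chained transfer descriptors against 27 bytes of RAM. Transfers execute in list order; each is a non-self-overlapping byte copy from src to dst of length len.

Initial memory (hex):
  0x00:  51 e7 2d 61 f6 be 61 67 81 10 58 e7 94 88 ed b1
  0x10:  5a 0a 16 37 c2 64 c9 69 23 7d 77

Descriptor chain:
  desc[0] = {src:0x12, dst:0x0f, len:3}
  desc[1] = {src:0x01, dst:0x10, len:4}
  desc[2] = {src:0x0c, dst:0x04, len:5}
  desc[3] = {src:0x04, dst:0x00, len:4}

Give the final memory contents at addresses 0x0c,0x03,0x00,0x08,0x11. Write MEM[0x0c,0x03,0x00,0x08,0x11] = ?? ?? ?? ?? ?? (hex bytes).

MEM[0x0c,0x03,0x00,0x08,0x11] = 94 16 94 e7 2d

#0 dst[0x0f+3] := {0x16,0x37,0xc2}
#1 dst[0x10+4] := {0xe7,0x2d,0x61,0xf6}
#2 dst[0x04+5] := {0x94,0x88,0xed,0x16,0xe7}
#3 dst[0x00+4] := {0x94,0x88,0xed,0x16}
query mem[0x0c]=0x94, mem[0x03]=0x16, mem[0x00]=0x94, mem[0x08]=0xe7, mem[0x11]=0x2d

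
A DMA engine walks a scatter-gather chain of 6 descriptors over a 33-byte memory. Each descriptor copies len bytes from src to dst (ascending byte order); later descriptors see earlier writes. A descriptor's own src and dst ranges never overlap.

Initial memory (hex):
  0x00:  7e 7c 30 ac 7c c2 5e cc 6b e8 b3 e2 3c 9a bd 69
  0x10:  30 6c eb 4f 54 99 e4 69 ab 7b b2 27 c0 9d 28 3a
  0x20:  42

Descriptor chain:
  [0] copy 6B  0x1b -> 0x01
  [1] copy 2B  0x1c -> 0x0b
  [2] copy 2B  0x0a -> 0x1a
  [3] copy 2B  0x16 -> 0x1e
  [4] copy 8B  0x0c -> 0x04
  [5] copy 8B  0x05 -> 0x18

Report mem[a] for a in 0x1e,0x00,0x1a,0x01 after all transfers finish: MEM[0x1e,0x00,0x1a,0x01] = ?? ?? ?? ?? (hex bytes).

D0: mem[0x01..0x06] <- [27 c0 9d 28 3a 42]
D1: mem[0x0b..0x0c] <- [c0 9d]
D2: mem[0x1a..0x1b] <- [b3 c0]
D3: mem[0x1e..0x1f] <- [e4 69]
D4: mem[0x04..0x0b] <- [9d 9a bd 69 30 6c eb 4f]
D5: mem[0x18..0x1f] <- [9a bd 69 30 6c eb 4f 9d]
query mem[0x1e]=0x4f, mem[0x00]=0x7e, mem[0x1a]=0x69, mem[0x01]=0x27

MEM[0x1e,0x00,0x1a,0x01] = 4f 7e 69 27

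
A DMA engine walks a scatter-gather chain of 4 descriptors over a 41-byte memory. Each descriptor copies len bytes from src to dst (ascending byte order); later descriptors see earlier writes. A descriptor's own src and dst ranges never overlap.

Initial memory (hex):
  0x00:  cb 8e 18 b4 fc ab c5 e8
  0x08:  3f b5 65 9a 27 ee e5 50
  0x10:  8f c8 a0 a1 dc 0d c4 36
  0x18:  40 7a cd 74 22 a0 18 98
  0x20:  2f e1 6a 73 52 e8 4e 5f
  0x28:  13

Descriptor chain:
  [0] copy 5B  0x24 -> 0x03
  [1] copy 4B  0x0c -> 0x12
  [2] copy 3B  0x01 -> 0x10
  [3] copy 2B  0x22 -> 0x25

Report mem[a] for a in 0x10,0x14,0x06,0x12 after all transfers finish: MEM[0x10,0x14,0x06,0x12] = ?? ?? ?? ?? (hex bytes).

[0] 0x24->0x03 len=5 : 52 e8 4e 5f 13
[1] 0x0c->0x12 len=4 : 27 ee e5 50
[2] 0x01->0x10 len=3 : 8e 18 52
[3] 0x22->0x25 len=2 : 6a 73
query mem[0x10]=0x8e, mem[0x14]=0xe5, mem[0x06]=0x5f, mem[0x12]=0x52

MEM[0x10,0x14,0x06,0x12] = 8e e5 5f 52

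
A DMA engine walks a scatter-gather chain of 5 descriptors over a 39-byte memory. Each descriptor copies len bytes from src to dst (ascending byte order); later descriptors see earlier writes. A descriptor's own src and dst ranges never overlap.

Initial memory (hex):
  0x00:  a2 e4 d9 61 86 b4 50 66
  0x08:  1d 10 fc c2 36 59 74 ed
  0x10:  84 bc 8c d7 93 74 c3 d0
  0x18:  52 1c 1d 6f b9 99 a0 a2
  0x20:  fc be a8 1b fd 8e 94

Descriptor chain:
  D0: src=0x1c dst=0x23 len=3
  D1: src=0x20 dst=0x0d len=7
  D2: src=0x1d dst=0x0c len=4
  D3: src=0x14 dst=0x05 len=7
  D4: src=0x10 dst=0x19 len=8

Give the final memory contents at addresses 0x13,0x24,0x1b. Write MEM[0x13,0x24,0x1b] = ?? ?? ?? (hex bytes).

MEM[0x13,0x24,0x1b] = 94 99 a0

[0] 0x1c->0x23 len=3 : b9 99 a0
[1] 0x20->0x0d len=7 : fc be a8 b9 99 a0 94
[2] 0x1d->0x0c len=4 : 99 a0 a2 fc
[3] 0x14->0x05 len=7 : 93 74 c3 d0 52 1c 1d
[4] 0x10->0x19 len=8 : b9 99 a0 94 93 74 c3 d0
query mem[0x13]=0x94, mem[0x24]=0x99, mem[0x1b]=0xa0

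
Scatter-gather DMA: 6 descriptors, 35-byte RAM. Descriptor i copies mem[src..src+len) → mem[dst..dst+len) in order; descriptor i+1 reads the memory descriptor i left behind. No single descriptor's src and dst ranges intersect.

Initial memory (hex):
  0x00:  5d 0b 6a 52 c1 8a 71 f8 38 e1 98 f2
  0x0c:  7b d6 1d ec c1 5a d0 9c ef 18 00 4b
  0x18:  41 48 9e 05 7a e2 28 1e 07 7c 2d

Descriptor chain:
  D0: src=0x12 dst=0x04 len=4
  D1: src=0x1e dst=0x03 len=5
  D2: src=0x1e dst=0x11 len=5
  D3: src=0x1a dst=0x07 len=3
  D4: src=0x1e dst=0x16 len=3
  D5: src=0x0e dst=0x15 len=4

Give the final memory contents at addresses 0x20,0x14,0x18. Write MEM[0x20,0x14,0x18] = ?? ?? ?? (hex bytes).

MEM[0x20,0x14,0x18] = 07 7c 28

#0 dst[0x04+4] := {0xd0,0x9c,0xef,0x18}
#1 dst[0x03+5] := {0x28,0x1e,0x07,0x7c,0x2d}
#2 dst[0x11+5] := {0x28,0x1e,0x07,0x7c,0x2d}
#3 dst[0x07+3] := {0x9e,0x05,0x7a}
#4 dst[0x16+3] := {0x28,0x1e,0x07}
#5 dst[0x15+4] := {0x1d,0xec,0xc1,0x28}
query mem[0x20]=0x07, mem[0x14]=0x7c, mem[0x18]=0x28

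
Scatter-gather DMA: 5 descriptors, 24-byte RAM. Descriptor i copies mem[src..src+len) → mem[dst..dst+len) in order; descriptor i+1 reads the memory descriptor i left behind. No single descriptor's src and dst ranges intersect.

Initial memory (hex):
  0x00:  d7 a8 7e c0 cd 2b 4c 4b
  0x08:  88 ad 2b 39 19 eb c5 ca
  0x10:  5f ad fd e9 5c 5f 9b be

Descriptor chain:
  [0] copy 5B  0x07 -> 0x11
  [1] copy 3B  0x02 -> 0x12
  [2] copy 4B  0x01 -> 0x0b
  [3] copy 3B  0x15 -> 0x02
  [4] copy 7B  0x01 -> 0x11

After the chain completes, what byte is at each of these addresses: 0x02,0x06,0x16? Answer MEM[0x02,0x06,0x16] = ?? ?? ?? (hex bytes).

MEM[0x02,0x06,0x16] = 39 4c 4c

  after D0: wrote 5B at 0x11 = 4b88ad2b39
  after D1: wrote 3B at 0x12 = 7ec0cd
  after D2: wrote 4B at 0x0b = a87ec0cd
  after D3: wrote 3B at 0x02 = 399bbe
  after D4: wrote 7B at 0x11 = a8399bbe2b4c4b
query mem[0x02]=0x39, mem[0x06]=0x4c, mem[0x16]=0x4c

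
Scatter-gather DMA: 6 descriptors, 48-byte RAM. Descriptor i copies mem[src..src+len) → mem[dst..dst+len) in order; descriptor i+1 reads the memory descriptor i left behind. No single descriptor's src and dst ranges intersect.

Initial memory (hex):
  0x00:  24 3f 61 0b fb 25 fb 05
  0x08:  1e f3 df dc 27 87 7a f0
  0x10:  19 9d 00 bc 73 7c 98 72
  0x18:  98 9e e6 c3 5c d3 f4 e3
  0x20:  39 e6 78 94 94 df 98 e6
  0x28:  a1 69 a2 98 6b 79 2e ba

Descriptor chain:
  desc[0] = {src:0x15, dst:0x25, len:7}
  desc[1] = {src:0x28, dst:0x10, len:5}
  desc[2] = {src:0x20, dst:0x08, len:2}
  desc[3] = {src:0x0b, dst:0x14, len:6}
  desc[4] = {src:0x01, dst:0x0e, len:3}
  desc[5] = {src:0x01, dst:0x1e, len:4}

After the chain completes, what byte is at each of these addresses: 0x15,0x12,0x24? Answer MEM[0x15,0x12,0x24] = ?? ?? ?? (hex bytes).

MEM[0x15,0x12,0x24] = 27 e6 94

  after D0: wrote 7B at 0x25 = 7c9872989ee6c3
  after D1: wrote 5B at 0x10 = 989ee6c36b
  after D2: wrote 2B at 0x08 = 39e6
  after D3: wrote 6B at 0x14 = dc27877af098
  after D4: wrote 3B at 0x0e = 3f610b
  after D5: wrote 4B at 0x1e = 3f610bfb
query mem[0x15]=0x27, mem[0x12]=0xe6, mem[0x24]=0x94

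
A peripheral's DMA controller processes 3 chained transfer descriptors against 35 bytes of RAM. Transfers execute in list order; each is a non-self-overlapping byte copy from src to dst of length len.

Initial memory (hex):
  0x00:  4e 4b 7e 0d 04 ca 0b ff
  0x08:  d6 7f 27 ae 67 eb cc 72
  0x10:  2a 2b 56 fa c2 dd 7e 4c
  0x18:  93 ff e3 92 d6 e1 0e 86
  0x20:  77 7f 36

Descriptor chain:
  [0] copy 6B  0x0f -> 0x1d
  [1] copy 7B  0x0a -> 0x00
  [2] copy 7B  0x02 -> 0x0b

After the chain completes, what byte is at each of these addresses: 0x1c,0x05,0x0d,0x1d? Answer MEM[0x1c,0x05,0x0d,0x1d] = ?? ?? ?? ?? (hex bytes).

D0: mem[0x1d..0x22] <- [72 2a 2b 56 fa c2]
D1: mem[0x00..0x06] <- [27 ae 67 eb cc 72 2a]
D2: mem[0x0b..0x11] <- [67 eb cc 72 2a ff d6]
query mem[0x1c]=0xd6, mem[0x05]=0x72, mem[0x0d]=0xcc, mem[0x1d]=0x72

MEM[0x1c,0x05,0x0d,0x1d] = d6 72 cc 72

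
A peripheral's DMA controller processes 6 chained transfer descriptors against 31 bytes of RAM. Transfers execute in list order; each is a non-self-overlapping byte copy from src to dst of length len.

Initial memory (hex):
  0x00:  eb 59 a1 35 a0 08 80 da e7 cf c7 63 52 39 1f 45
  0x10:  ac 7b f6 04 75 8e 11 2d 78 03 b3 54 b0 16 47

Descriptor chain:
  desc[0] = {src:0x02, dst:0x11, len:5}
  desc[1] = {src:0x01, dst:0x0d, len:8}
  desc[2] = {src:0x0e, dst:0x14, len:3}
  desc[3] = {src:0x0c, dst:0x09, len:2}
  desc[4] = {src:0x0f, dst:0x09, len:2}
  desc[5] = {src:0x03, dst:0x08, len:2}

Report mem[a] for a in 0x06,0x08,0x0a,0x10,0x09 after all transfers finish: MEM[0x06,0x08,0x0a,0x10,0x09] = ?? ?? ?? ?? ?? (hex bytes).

MEM[0x06,0x08,0x0a,0x10,0x09] = 80 35 a0 a0 a0

D0: mem[0x11..0x15] <- [a1 35 a0 08 80]
D1: mem[0x0d..0x14] <- [59 a1 35 a0 08 80 da e7]
D2: mem[0x14..0x16] <- [a1 35 a0]
D3: mem[0x09..0x0a] <- [52 59]
D4: mem[0x09..0x0a] <- [35 a0]
D5: mem[0x08..0x09] <- [35 a0]
query mem[0x06]=0x80, mem[0x08]=0x35, mem[0x0a]=0xa0, mem[0x10]=0xa0, mem[0x09]=0xa0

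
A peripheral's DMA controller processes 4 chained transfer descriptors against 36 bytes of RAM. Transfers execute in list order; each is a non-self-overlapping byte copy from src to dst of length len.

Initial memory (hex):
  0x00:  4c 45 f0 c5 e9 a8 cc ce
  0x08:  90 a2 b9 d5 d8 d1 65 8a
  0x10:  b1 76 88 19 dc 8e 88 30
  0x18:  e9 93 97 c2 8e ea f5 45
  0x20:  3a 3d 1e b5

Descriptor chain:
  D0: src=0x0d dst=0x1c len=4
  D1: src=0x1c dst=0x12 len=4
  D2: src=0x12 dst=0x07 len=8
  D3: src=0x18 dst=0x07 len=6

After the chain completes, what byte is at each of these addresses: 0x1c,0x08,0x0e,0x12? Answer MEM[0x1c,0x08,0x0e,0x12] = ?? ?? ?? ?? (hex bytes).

[0] 0x0d->0x1c len=4 : d1 65 8a b1
[1] 0x1c->0x12 len=4 : d1 65 8a b1
[2] 0x12->0x07 len=8 : d1 65 8a b1 88 30 e9 93
[3] 0x18->0x07 len=6 : e9 93 97 c2 d1 65
query mem[0x1c]=0xd1, mem[0x08]=0x93, mem[0x0e]=0x93, mem[0x12]=0xd1

MEM[0x1c,0x08,0x0e,0x12] = d1 93 93 d1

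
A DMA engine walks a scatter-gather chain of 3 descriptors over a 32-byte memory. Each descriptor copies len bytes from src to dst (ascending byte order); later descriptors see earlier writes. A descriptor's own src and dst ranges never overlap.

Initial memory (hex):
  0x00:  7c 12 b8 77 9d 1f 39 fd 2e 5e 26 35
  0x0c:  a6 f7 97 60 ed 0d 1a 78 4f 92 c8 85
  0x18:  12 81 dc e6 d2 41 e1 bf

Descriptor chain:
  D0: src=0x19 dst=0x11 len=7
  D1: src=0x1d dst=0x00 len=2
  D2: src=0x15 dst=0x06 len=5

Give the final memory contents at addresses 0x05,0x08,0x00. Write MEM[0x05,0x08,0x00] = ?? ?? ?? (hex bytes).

MEM[0x05,0x08,0x00] = 1f bf 41

D0: mem[0x11..0x17] <- [81 dc e6 d2 41 e1 bf]
D1: mem[0x00..0x01] <- [41 e1]
D2: mem[0x06..0x0a] <- [41 e1 bf 12 81]
query mem[0x05]=0x1f, mem[0x08]=0xbf, mem[0x00]=0x41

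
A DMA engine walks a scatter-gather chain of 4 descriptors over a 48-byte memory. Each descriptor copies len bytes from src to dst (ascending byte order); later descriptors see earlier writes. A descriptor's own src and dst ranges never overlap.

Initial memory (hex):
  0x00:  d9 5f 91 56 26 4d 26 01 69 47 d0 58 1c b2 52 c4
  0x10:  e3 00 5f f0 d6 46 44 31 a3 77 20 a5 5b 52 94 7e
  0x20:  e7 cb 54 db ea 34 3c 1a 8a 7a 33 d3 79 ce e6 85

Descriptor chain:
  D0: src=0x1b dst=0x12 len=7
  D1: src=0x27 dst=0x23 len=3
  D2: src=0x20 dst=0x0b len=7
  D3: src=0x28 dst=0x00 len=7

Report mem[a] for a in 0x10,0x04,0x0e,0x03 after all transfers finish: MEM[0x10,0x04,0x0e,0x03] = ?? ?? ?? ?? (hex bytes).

MEM[0x10,0x04,0x0e,0x03] = 7a 79 1a d3

D0: mem[0x12..0x18] <- [a5 5b 52 94 7e e7 cb]
D1: mem[0x23..0x25] <- [1a 8a 7a]
D2: mem[0x0b..0x11] <- [e7 cb 54 1a 8a 7a 3c]
D3: mem[0x00..0x06] <- [8a 7a 33 d3 79 ce e6]
query mem[0x10]=0x7a, mem[0x04]=0x79, mem[0x0e]=0x1a, mem[0x03]=0xd3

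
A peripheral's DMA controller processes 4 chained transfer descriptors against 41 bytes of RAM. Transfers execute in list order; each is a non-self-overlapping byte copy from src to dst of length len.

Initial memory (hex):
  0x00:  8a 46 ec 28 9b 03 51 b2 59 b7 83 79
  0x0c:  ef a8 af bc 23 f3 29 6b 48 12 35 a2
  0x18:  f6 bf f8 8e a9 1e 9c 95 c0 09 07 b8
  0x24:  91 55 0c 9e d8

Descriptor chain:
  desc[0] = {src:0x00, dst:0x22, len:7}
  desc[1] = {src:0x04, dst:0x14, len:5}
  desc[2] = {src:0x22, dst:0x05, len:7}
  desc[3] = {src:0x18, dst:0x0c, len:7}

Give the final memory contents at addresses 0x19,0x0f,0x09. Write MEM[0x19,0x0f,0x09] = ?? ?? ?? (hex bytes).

  after D0: wrote 7B at 0x22 = 8a46ec289b0351
  after D1: wrote 5B at 0x14 = 9b0351b259
  after D2: wrote 7B at 0x05 = 8a46ec289b0351
  after D3: wrote 7B at 0x0c = 59bff88ea91e9c
query mem[0x19]=0xbf, mem[0x0f]=0x8e, mem[0x09]=0x9b

MEM[0x19,0x0f,0x09] = bf 8e 9b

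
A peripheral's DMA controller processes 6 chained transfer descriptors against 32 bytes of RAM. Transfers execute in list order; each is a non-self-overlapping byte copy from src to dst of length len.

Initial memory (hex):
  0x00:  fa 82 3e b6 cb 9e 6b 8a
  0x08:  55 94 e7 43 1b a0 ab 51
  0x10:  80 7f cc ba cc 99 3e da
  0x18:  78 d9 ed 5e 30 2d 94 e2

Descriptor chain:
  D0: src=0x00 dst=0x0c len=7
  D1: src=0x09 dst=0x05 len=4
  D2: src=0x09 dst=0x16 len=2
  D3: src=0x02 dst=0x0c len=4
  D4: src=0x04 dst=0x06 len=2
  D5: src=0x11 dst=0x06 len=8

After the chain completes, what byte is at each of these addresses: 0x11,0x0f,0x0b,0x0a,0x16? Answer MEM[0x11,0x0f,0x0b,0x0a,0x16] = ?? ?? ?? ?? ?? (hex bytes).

MEM[0x11,0x0f,0x0b,0x0a,0x16] = 9e 94 94 99 94

[0] 0x00->0x0c len=7 : fa 82 3e b6 cb 9e 6b
[1] 0x09->0x05 len=4 : 94 e7 43 fa
[2] 0x09->0x16 len=2 : 94 e7
[3] 0x02->0x0c len=4 : 3e b6 cb 94
[4] 0x04->0x06 len=2 : cb 94
[5] 0x11->0x06 len=8 : 9e 6b ba cc 99 94 e7 78
query mem[0x11]=0x9e, mem[0x0f]=0x94, mem[0x0b]=0x94, mem[0x0a]=0x99, mem[0x16]=0x94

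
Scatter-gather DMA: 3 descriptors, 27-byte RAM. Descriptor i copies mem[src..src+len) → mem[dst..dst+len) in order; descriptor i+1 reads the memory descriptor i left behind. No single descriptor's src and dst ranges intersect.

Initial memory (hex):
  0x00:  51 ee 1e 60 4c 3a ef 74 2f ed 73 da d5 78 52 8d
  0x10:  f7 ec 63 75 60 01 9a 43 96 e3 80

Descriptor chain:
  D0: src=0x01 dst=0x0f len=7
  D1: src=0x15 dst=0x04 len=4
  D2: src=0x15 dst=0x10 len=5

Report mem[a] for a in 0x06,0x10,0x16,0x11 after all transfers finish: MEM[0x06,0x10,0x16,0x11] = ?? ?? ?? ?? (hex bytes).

MEM[0x06,0x10,0x16,0x11] = 43 74 9a 9a

  after D0: wrote 7B at 0x0f = ee1e604c3aef74
  after D1: wrote 4B at 0x04 = 749a4396
  after D2: wrote 5B at 0x10 = 749a4396e3
query mem[0x06]=0x43, mem[0x10]=0x74, mem[0x16]=0x9a, mem[0x11]=0x9a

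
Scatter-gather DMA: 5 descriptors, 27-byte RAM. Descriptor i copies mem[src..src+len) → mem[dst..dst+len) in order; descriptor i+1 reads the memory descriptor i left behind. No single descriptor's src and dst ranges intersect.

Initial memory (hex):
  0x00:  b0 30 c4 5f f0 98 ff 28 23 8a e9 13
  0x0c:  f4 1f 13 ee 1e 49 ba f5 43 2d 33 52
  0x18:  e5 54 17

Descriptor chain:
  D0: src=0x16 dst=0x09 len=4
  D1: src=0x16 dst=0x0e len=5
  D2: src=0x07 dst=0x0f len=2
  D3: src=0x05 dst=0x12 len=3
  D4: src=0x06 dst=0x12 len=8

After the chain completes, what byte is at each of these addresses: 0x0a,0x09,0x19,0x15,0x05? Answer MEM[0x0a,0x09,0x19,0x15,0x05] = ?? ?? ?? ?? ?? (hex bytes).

#0 dst[0x09+4] := {0x33,0x52,0xe5,0x54}
#1 dst[0x0e+5] := {0x33,0x52,0xe5,0x54,0x17}
#2 dst[0x0f+2] := {0x28,0x23}
#3 dst[0x12+3] := {0x98,0xff,0x28}
#4 dst[0x12+8] := {0xff,0x28,0x23,0x33,0x52,0xe5,0x54,0x1f}
query mem[0x0a]=0x52, mem[0x09]=0x33, mem[0x19]=0x1f, mem[0x15]=0x33, mem[0x05]=0x98

MEM[0x0a,0x09,0x19,0x15,0x05] = 52 33 1f 33 98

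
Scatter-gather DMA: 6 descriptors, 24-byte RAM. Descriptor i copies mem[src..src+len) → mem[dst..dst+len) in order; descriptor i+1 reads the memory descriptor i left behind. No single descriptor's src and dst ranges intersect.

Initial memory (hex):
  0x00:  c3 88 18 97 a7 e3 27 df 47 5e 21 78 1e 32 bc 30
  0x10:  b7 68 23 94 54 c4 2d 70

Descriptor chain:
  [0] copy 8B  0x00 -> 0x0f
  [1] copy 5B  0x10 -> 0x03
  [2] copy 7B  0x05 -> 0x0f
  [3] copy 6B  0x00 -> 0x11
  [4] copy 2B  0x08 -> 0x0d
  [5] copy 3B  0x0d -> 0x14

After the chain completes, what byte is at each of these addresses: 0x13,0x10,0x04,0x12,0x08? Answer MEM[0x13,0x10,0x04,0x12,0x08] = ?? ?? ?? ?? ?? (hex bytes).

MEM[0x13,0x10,0x04,0x12,0x08] = 18 a7 18 88 47

  after D0: wrote 8B at 0x0f = c3881897a7e327df
  after D1: wrote 5B at 0x03 = 881897a7e3
  after D2: wrote 7B at 0x0f = 97a7e3475e2178
  after D3: wrote 6B at 0x11 = c38818881897
  after D4: wrote 2B at 0x0d = 475e
  after D5: wrote 3B at 0x14 = 475e97
query mem[0x13]=0x18, mem[0x10]=0xa7, mem[0x04]=0x18, mem[0x12]=0x88, mem[0x08]=0x47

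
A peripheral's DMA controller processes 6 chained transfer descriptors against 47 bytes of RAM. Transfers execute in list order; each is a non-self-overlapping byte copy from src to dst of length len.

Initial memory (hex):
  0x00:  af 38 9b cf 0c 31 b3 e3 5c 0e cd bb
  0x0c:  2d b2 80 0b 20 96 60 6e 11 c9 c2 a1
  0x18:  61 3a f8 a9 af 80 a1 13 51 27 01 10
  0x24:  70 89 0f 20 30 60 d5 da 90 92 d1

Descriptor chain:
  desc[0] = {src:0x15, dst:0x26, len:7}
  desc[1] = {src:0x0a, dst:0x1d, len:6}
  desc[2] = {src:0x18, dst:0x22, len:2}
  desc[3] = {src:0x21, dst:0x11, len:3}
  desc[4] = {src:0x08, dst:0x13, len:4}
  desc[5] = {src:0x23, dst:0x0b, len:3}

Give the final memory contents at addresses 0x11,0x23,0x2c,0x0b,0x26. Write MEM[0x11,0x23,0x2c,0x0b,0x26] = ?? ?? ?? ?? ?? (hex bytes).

[0] 0x15->0x26 len=7 : c9 c2 a1 61 3a f8 a9
[1] 0x0a->0x1d len=6 : cd bb 2d b2 80 0b
[2] 0x18->0x22 len=2 : 61 3a
[3] 0x21->0x11 len=3 : 80 61 3a
[4] 0x08->0x13 len=4 : 5c 0e cd bb
[5] 0x23->0x0b len=3 : 3a 70 89
query mem[0x11]=0x80, mem[0x23]=0x3a, mem[0x2c]=0xa9, mem[0x0b]=0x3a, mem[0x26]=0xc9

MEM[0x11,0x23,0x2c,0x0b,0x26] = 80 3a a9 3a c9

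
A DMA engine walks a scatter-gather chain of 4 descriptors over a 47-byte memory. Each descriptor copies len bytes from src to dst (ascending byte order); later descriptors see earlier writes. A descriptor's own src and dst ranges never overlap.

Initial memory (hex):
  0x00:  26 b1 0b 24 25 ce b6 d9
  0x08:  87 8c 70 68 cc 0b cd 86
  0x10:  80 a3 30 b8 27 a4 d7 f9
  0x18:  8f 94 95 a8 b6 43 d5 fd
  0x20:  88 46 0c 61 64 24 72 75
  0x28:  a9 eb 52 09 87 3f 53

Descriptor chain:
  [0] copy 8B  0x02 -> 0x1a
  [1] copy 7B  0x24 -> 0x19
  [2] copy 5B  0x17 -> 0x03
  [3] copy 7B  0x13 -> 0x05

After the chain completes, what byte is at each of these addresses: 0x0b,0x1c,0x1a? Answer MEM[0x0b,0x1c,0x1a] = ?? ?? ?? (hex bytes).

MEM[0x0b,0x1c,0x1a] = 64 75 24

  after D0: wrote 8B at 0x1a = 0b2425ceb6d9878c
  after D1: wrote 7B at 0x19 = 64247275a9eb52
  after D2: wrote 5B at 0x03 = f98f642472
  after D3: wrote 7B at 0x05 = b827a4d7f98f64
query mem[0x0b]=0x64, mem[0x1c]=0x75, mem[0x1a]=0x24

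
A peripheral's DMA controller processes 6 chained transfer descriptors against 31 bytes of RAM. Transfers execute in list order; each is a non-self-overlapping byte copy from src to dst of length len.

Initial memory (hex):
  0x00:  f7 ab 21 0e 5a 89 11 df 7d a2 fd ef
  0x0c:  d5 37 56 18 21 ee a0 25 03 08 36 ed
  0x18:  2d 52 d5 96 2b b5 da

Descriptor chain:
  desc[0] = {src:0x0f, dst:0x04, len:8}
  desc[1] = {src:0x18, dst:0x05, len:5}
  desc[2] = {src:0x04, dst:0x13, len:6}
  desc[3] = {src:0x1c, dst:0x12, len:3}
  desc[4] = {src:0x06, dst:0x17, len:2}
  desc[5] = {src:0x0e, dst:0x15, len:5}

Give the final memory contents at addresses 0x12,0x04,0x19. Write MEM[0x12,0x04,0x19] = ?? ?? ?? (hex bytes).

MEM[0x12,0x04,0x19] = 2b 18 2b

#0 dst[0x04+8] := {0x18,0x21,0xee,0xa0,0x25,0x03,0x08,0x36}
#1 dst[0x05+5] := {0x2d,0x52,0xd5,0x96,0x2b}
#2 dst[0x13+6] := {0x18,0x2d,0x52,0xd5,0x96,0x2b}
#3 dst[0x12+3] := {0x2b,0xb5,0xda}
#4 dst[0x17+2] := {0x52,0xd5}
#5 dst[0x15+5] := {0x56,0x18,0x21,0xee,0x2b}
query mem[0x12]=0x2b, mem[0x04]=0x18, mem[0x19]=0x2b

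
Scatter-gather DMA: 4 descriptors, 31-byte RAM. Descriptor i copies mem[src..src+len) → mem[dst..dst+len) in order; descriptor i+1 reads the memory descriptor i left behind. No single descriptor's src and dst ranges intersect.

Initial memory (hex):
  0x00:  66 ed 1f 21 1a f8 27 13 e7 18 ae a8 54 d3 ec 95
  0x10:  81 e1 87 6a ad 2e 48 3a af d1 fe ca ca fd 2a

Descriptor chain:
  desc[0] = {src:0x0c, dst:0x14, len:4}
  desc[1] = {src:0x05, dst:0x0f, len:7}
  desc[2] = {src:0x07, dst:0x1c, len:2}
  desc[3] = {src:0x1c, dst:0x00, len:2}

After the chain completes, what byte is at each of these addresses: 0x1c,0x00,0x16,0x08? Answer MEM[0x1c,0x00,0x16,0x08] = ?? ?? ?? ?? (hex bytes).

MEM[0x1c,0x00,0x16,0x08] = 13 13 ec e7

  after D0: wrote 4B at 0x14 = 54d3ec95
  after D1: wrote 7B at 0x0f = f82713e718aea8
  after D2: wrote 2B at 0x1c = 13e7
  after D3: wrote 2B at 0x00 = 13e7
query mem[0x1c]=0x13, mem[0x00]=0x13, mem[0x16]=0xec, mem[0x08]=0xe7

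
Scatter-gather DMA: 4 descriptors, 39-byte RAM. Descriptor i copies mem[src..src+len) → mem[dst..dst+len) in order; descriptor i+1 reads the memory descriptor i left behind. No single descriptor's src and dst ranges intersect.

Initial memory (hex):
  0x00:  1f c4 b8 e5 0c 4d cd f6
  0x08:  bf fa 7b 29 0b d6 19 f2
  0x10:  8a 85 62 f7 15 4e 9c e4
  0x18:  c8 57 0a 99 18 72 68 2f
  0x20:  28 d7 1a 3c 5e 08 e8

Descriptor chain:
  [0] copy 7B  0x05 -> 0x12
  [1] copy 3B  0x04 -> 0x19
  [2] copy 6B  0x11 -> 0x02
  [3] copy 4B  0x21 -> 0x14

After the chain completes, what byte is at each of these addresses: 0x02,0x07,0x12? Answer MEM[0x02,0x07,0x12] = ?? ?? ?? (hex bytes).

MEM[0x02,0x07,0x12] = 85 fa 4d

D0: mem[0x12..0x18] <- [4d cd f6 bf fa 7b 29]
D1: mem[0x19..0x1b] <- [0c 4d cd]
D2: mem[0x02..0x07] <- [85 4d cd f6 bf fa]
D3: mem[0x14..0x17] <- [d7 1a 3c 5e]
query mem[0x02]=0x85, mem[0x07]=0xfa, mem[0x12]=0x4d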